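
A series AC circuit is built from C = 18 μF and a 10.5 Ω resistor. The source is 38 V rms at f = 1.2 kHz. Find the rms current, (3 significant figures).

ω = 2πf = 7540 rad/s
X_C = 1/(ωC) = 7.37 Ω
Z = 10.5 − j7.37 Ω
|Z| = √(10.5² + 7.37²) = 12.8 Ω
I = V/|Z| = 38/12.8 = 2.96 A

2.96 A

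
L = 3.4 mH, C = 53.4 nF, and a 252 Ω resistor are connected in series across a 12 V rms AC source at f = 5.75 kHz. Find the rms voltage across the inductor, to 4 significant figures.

ω = 2πf = 36130 rad/s
X_L = ωL = 122.8 Ω
X_C = 1/(ωC) = 518.3 Ω
Net reactance X = X_L − X_C = -395.5 Ω
Z = 252.0 − j395.5 Ω
|Z| = √(252.0² + 395.5²) = 469.0 Ω
I = V/|Z| = 25.59 mA
V_L = I·|Z_L| = 0.02559 × 122.8 = 3.143 V

3.143 V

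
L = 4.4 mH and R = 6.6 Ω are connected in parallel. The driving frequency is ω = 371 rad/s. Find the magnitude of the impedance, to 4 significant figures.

X_L = ωL = 1.632 Ω
Parallel: admittances add. Y = 1/R + 1/(jωL)
Y = (0.1515 − j0.6126) S
|Y| = 0.6311 S → |Z| = 1/|Y| = 1.585 Ω, ∠Z = −∠Y = 76.11°

1.585 Ω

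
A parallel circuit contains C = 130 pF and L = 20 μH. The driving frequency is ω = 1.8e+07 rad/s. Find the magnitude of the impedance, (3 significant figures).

2280 Ω

X_L = ωL = 360 Ω
X_C = 1/(ωC) = 427 Ω
Parallel: admittances add. Y = 1/(jωL) + jωC
Y = (0 − j0.000438) S
|Y| = 0.000438 S → |Z| = 1/|Y| = 2280 Ω, ∠Z = −∠Y = 90.0°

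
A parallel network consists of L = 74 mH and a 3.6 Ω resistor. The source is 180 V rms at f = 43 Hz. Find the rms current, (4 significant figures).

50.80 A

ω = 2πf = 270.2 rad/s
X_L = ωL = 19.99 Ω
Parallel: admittances add. Y = 1/R + 1/(jωL)
Y = (0.2778 − j0.05002) S
|Y| = 0.2822 S → |Z| = 1/|Y| = 3.543 Ω, ∠Z = −∠Y = 10.21°
I = V/|Z| = 180/3.543 = 50.80 A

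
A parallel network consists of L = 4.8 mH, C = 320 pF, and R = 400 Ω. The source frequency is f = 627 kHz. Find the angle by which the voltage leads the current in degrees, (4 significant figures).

ω = 2πf = 3.94e+06 rad/s
X_L = ωL = 18910 Ω
X_C = 1/(ωC) = 793.2 Ω
Parallel: admittances add. Y = 1/R + 1/(jωL) + jωC
Y = (0.002500 + j0.001208) S
|Y| = 0.002776 S → |Z| = 1/|Y| = 360.2 Ω, ∠Z = −∠Y = -25.79°

-25.79°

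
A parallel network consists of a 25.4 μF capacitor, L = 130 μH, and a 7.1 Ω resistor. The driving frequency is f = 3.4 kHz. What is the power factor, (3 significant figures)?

0.611

ω = 2πf = 21360 rad/s
X_L = ωL = 2.78 Ω
X_C = 1/(ωC) = 1.84 Ω
Parallel: admittances add. Y = 1/R + 1/(jωL) + jωC
Y = (0.141 + j0.183) S
|Y| = 0.231 S → |Z| = 1/|Y| = 4.34 Ω, ∠Z = −∠Y = -52.3°
cos φ = cos(-52.3°) = 0.611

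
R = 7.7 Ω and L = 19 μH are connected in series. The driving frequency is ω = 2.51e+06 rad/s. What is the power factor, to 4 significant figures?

X_L = ωL = 47.69 Ω
Z = 7.700 + j47.69 Ω
|Z| = √(7.700² + 47.69²) = 48.31 Ω
∠Z = arctan(47.69/7.700) = 80.83°
cos φ = cos(80.83°) = 0.1594

0.1594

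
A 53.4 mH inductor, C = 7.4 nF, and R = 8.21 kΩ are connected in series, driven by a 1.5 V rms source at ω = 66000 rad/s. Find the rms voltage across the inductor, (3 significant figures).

X_L = ωL = 3520 Ω
X_C = 1/(ωC) = 2050 Ω
Net reactance X = X_L − X_C = 1480 Ω
Z = 8210 + j1480 Ω
|Z| = √(8210² + 1480²) = 8340 Ω
I = V/|Z| = 180 μA
V_L = I·|Z_L| = 0.000180 × 3520 = 0.634 V

0.634 V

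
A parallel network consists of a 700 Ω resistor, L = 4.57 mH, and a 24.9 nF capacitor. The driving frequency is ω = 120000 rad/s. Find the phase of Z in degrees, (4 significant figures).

-39.19°

X_L = ωL = 548.4 Ω
X_C = 1/(ωC) = 334.7 Ω
Parallel: admittances add. Y = 1/R + 1/(jωL) + jωC
Y = (0.001429 + j0.001165) S
|Y| = 0.001843 S → |Z| = 1/|Y| = 542.6 Ω, ∠Z = −∠Y = -39.19°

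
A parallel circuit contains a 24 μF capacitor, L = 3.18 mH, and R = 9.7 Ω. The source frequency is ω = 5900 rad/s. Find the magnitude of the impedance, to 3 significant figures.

7.37 Ω

X_L = ωL = 18.8 Ω
X_C = 1/(ωC) = 7.06 Ω
Parallel: admittances add. Y = 1/R + 1/(jωL) + jωC
Y = (0.103 + j0.0883) S
|Y| = 0.136 S → |Z| = 1/|Y| = 7.37 Ω, ∠Z = −∠Y = -40.6°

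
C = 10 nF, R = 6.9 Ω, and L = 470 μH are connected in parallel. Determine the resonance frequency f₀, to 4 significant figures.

73.41 kHz

ω₀ = 1/√(LC) = 1/√(0.00047 × 1e-08) = 461300 rad/s
f₀ = ω₀/(2π) = 73.41 kHz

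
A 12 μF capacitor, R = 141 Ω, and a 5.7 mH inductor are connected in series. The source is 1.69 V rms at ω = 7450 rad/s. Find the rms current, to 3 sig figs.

11.7 mA

X_L = ωL = 42.5 Ω
X_C = 1/(ωC) = 11.2 Ω
Net reactance X = X_L − X_C = 31.3 Ω
Z = 141 + j31.3 Ω
|Z| = √(141² + 31.3²) = 144 Ω
I = V/|Z| = 1.69/144 = 11.7 mA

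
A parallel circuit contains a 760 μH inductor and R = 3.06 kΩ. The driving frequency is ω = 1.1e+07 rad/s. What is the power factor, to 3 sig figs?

0.939

X_L = ωL = 8360 Ω
Parallel: admittances add. Y = 1/R + 1/(jωL)
Y = (0.000327 − j0.000120) S
|Y| = 0.000348 S → |Z| = 1/|Y| = 2870 Ω, ∠Z = −∠Y = 20.1°
cos φ = cos(20.1°) = 0.939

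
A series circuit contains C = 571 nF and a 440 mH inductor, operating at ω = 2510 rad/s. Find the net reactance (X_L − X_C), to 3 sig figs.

407 Ω

X_L = ωL = 1100 Ω
X_C = 1/(ωC) = 698 Ω
X = 1100 − 698 = 407 Ω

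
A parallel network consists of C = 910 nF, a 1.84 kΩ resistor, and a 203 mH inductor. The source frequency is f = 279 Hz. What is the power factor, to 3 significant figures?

ω = 2πf = 1753 rad/s
X_L = ωL = 356 Ω
X_C = 1/(ωC) = 627 Ω
Parallel: admittances add. Y = 1/R + 1/(jωL) + jωC
Y = (0.000543 − j0.00121) S
|Y| = 0.00133 S → |Z| = 1/|Y| = 751 Ω, ∠Z = −∠Y = 65.9°
cos φ = cos(65.9°) = 0.408

0.408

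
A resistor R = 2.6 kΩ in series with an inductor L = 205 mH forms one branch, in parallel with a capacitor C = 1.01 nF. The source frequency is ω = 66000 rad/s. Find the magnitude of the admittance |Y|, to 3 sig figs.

X_L = ωL = 13500 Ω
X_C = 1/(ωC) = 15000 Ω
Branch 1 (R+jX_L): Z₁ = 2600 + j13500 Ω, |Z₁| = 13800 Ω
Branch 2 (−jX_C): Z₂ = −j15000 Ω
Parallel: Z = Z₁Z₂/(Z₁+Z₂), |Z| = 69200 Ω, ∠Z = 18.6°
|Y| = 1/|Z| = 14.5 μS

14.5 μS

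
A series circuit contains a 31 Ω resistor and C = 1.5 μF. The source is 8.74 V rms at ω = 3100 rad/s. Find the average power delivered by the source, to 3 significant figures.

50.2 mW

X_C = 1/(ωC) = 215 Ω
Z = 31.0 − j215 Ω
|Z| = √(31.0² + 215²) = 217 Ω
∠Z = arctan(-215/31.0) = -81.8°
I = V/|Z| = 40.2 mA
P = VI cos φ = 8.74 × 0.0402 × cos(-81.8°) = 50.2 mW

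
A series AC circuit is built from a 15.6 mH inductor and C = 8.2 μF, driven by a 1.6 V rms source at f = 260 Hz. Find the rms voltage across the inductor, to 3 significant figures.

ω = 2πf = 1634 rad/s
X_L = ωL = 25.5 Ω
X_C = 1/(ωC) = 74.7 Ω
Net reactance X = X_L − X_C = -49.2 Ω
Z = − j49.2 Ω
|Z| = √(0² + 49.2²) = 49.2 Ω
I = V/|Z| = 32.5 mA
V_L = I·|Z_L| = 0.0325 × 25.5 = 0.829 V

0.829 V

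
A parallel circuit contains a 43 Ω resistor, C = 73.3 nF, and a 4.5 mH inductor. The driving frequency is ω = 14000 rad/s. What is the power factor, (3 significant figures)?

0.843

X_L = ωL = 63.0 Ω
X_C = 1/(ωC) = 974 Ω
Parallel: admittances add. Y = 1/R + 1/(jωL) + jωC
Y = (0.0233 − j0.0148) S
|Y| = 0.0276 S → |Z| = 1/|Y| = 36.2 Ω, ∠Z = −∠Y = 32.6°
cos φ = cos(32.6°) = 0.843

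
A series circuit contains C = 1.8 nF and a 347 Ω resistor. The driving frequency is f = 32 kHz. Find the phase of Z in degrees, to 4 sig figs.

-82.84°

ω = 2πf = 201100 rad/s
X_C = 1/(ωC) = 2763 Ω
Z = 347.0 − j2763 Ω
|Z| = √(347.0² + 2763²) = 2785 Ω
∠Z = arctan(-2763/347.0) = -82.84°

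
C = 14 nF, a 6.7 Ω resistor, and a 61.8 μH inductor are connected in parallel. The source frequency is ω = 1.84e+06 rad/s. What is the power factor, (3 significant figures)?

0.994

X_L = ωL = 114 Ω
X_C = 1/(ωC) = 38.8 Ω
Parallel: admittances add. Y = 1/R + 1/(jωL) + jωC
Y = (0.149 + j0.0170) S
|Y| = 0.150 S → |Z| = 1/|Y| = 6.66 Ω, ∠Z = −∠Y = -6.49°
cos φ = cos(-6.49°) = 0.994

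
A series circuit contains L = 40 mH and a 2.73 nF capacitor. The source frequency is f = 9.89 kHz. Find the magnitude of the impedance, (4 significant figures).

ω = 2πf = 62140 rad/s
X_L = ωL = 2486 Ω
X_C = 1/(ωC) = 5895 Ω
Net reactance X = X_L − X_C = -3409 Ω
Z = − j3409 Ω
|Z| = √(0² + 3409²) = 3409 Ω

3409 Ω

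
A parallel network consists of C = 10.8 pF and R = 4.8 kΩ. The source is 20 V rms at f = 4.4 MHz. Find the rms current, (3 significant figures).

ω = 2πf = 2.765e+07 rad/s
X_C = 1/(ωC) = 3350 Ω
Parallel: admittances add. Y = 1/R + jωC
Y = (0.000208 + j0.000299) S
|Y| = 0.000364 S → |Z| = 1/|Y| = 2750 Ω, ∠Z = −∠Y = -55.1°
I = V/|Z| = 20/2750 = 7.28 mA

7.28 mA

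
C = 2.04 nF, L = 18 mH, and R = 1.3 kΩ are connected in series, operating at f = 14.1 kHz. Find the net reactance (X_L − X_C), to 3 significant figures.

ω = 2πf = 88590 rad/s
X_L = ωL = 1590 Ω
X_C = 1/(ωC) = 5530 Ω
X = 1590 − 5530 = -3940 Ω

-3940 Ω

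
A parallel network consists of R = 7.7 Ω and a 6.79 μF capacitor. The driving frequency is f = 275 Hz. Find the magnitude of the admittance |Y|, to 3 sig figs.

130 mS

ω = 2πf = 1728 rad/s
X_C = 1/(ωC) = 85.2 Ω
Parallel: admittances add. Y = 1/R + jωC
Y = (0.130 + j0.0117) S
|Y| = 0.130 S → |Z| = 1/|Y| = 7.67 Ω, ∠Z = −∠Y = -5.16°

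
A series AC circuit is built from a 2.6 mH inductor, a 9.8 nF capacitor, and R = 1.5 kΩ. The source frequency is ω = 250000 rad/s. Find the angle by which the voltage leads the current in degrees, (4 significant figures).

X_L = ωL = 650.0 Ω
X_C = 1/(ωC) = 408.2 Ω
Net reactance X = X_L − X_C = 241.8 Ω
Z = 1500 + j241.8 Ω
|Z| = √(1500² + 241.8²) = 1519 Ω
∠Z = arctan(241.8/1500) = 9.159°

9.159°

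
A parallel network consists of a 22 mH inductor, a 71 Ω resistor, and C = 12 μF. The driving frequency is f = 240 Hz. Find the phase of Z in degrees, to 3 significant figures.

ω = 2πf = 1508 rad/s
X_L = ωL = 33.2 Ω
X_C = 1/(ωC) = 55.3 Ω
Parallel: admittances add. Y = 1/R + 1/(jωL) + jωC
Y = (0.0141 − j0.0120) S
|Y| = 0.0185 S → |Z| = 1/|Y| = 54.0 Ω, ∠Z = −∠Y = 40.5°

40.5°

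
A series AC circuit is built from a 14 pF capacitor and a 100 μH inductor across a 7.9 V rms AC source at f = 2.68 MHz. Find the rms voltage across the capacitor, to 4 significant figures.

ω = 2πf = 1.684e+07 rad/s
X_L = ωL = 1684 Ω
X_C = 1/(ωC) = 4242 Ω
Net reactance X = X_L − X_C = -2558 Ω
Z = − j2558 Ω
|Z| = √(0² + 2558²) = 2558 Ω
I = V/|Z| = 3.088 mA
V_C = I·|Z_C| = 0.003088 × 4242 = 13.10 V

13.10 V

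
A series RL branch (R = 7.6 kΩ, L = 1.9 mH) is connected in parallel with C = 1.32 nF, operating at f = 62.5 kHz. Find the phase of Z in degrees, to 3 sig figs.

ω = 2πf = 392700 rad/s
X_L = ωL = 746 Ω
X_C = 1/(ωC) = 1930 Ω
Branch 1 (R+jX_L): Z₁ = 7600 + j746 Ω, |Z₁| = 7640 Ω
Branch 2 (−jX_C): Z₂ = −j1930 Ω
Parallel: Z = Z₁Z₂/(Z₁+Z₂), |Z| = 1920 Ω, ∠Z = -75.5°

-75.5°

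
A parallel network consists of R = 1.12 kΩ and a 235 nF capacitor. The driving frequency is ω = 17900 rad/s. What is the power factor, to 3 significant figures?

X_C = 1/(ωC) = 238 Ω
Parallel: admittances add. Y = 1/R + jωC
Y = (0.000893 + j0.00421) S
|Y| = 0.00430 S → |Z| = 1/|Y| = 233 Ω, ∠Z = −∠Y = -78.0°
cos φ = cos(-78.0°) = 0.208

0.208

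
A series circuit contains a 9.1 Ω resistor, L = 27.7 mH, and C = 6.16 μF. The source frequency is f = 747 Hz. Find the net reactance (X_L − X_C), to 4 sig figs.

95.42 Ω

ω = 2πf = 4694 rad/s
X_L = ωL = 130.0 Ω
X_C = 1/(ωC) = 34.59 Ω
X = 130.0 − 34.59 = 95.42 Ω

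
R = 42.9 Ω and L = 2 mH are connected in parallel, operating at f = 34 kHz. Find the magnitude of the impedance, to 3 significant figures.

ω = 2πf = 213600 rad/s
X_L = ωL = 427 Ω
Parallel: admittances add. Y = 1/R + 1/(jωL)
Y = (0.0233 − j0.00234) S
|Y| = 0.0234 S → |Z| = 1/|Y| = 42.7 Ω, ∠Z = −∠Y = 5.73°

42.7 Ω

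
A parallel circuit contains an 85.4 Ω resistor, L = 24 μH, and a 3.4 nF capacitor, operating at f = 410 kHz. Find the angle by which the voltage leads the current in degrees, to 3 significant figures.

ω = 2πf = 2.576e+06 rad/s
X_L = ωL = 61.8 Ω
X_C = 1/(ωC) = 114 Ω
Parallel: admittances add. Y = 1/R + 1/(jωL) + jωC
Y = (0.0117 − j0.00742) S
|Y| = 0.0139 S → |Z| = 1/|Y| = 72.1 Ω, ∠Z = −∠Y = 32.3°

32.3°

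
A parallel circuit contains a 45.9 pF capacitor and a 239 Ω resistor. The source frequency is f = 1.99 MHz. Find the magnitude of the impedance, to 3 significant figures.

ω = 2πf = 1.25e+07 rad/s
X_C = 1/(ωC) = 1740 Ω
Parallel: admittances add. Y = 1/R + jωC
Y = (0.00418 + j0.000574) S
|Y| = 0.00422 S → |Z| = 1/|Y| = 237 Ω, ∠Z = −∠Y = -7.81°

237 Ω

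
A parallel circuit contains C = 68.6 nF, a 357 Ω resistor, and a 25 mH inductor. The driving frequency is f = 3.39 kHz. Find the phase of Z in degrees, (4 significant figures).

8.462°

ω = 2πf = 21300 rad/s
X_L = ωL = 532.5 Ω
X_C = 1/(ωC) = 684.4 Ω
Parallel: admittances add. Y = 1/R + 1/(jωL) + jωC
Y = (0.002801 − j0.0004168) S
|Y| = 0.002832 S → |Z| = 1/|Y| = 353.1 Ω, ∠Z = −∠Y = 8.462°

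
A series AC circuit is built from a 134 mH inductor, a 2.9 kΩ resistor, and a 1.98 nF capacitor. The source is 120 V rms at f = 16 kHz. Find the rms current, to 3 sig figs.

ω = 2πf = 100500 rad/s
X_L = ωL = 13500 Ω
X_C = 1/(ωC) = 5020 Ω
Net reactance X = X_L − X_C = 8450 Ω
Z = 2900 + j8450 Ω
|Z| = √(2900² + 8450²) = 8930 Ω
I = V/|Z| = 120/8930 = 13.4 mA

13.4 mA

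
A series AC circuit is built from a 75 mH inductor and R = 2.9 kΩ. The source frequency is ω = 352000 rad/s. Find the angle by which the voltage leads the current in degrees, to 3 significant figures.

X_L = ωL = 26400 Ω
Z = 2900 + j26400 Ω
|Z| = √(2900² + 26400²) = 26600 Ω
∠Z = arctan(26400/2900) = 83.7°

83.7°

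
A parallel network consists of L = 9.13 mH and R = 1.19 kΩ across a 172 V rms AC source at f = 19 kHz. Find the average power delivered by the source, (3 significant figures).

24.9 W

ω = 2πf = 119400 rad/s
X_L = ωL = 1090 Ω
Parallel: admittances add. Y = 1/R + 1/(jωL)
Y = (0.000840 − j0.000917) S
|Y| = 0.00124 S → |Z| = 1/|Y| = 804 Ω, ∠Z = −∠Y = 47.5°
I = V/|Z| = 214 mA
P = VI cos φ = 172 × 0.214 × cos(47.5°) = 24.9 W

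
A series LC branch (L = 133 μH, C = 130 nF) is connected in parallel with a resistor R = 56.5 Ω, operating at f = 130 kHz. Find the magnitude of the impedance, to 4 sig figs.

ω = 2πf = 816800 rad/s
X_L = ωL = 108.6 Ω
X_C = 1/(ωC) = 9.417 Ω
Branch 1: Z₁ = R = 56.50 Ω
Branch 2 (series LC): Z₂ = j(X_L − X_C) = j99.22 Ω
Parallel: Z = Z₁Z₂/(Z₁+Z₂), |Z| = 49.10 Ω, ∠Z = 29.66°

49.10 Ω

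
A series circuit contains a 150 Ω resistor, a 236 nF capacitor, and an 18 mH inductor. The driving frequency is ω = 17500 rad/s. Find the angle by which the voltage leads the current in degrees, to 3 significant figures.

X_L = ωL = 315 Ω
X_C = 1/(ωC) = 242 Ω
Net reactance X = X_L − X_C = 72.9 Ω
Z = 150 + j72.9 Ω
|Z| = √(150² + 72.9²) = 167 Ω
∠Z = arctan(72.9/150) = 25.9°

25.9°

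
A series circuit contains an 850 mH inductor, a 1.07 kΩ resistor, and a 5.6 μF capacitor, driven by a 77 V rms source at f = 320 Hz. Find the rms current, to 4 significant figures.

ω = 2πf = 2011 rad/s
X_L = ωL = 1709 Ω
X_C = 1/(ωC) = 88.81 Ω
Net reactance X = X_L − X_C = 1620 Ω
Z = 1070 + j1620 Ω
|Z| = √(1070² + 1620²) = 1942 Ω
I = V/|Z| = 77/1942 = 39.66 mA

39.66 mA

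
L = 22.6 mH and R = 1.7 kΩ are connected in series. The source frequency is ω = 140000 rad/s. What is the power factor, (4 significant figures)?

0.4733

X_L = ωL = 3164 Ω
Z = 1700 + j3164 Ω
|Z| = √(1700² + 3164²) = 3592 Ω
∠Z = arctan(3164/1700) = 61.75°
cos φ = cos(61.75°) = 0.4733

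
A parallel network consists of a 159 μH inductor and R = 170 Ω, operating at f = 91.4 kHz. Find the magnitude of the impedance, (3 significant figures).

80.4 Ω

ω = 2πf = 574300 rad/s
X_L = ωL = 91.3 Ω
Parallel: admittances add. Y = 1/R + 1/(jωL)
Y = (0.00588 − j0.0110) S
|Y| = 0.0124 S → |Z| = 1/|Y| = 80.4 Ω, ∠Z = −∠Y = 61.8°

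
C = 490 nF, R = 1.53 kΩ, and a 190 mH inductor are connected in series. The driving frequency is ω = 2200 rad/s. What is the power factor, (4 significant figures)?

0.9487

X_L = ωL = 418.0 Ω
X_C = 1/(ωC) = 927.6 Ω
Net reactance X = X_L − X_C = -509.6 Ω
Z = 1530 − j509.6 Ω
|Z| = √(1530² + 509.6²) = 1613 Ω
∠Z = arctan(-509.6/1530) = -18.42°
cos φ = cos(-18.42°) = 0.9487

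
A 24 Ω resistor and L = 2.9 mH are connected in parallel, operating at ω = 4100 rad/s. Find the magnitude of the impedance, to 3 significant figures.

10.7 Ω

X_L = ωL = 11.9 Ω
Parallel: admittances add. Y = 1/R + 1/(jωL)
Y = (0.0417 − j0.0841) S
|Y| = 0.0939 S → |Z| = 1/|Y| = 10.7 Ω, ∠Z = −∠Y = 63.6°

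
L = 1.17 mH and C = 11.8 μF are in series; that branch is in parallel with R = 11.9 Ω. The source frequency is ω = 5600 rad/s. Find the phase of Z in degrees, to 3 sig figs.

X_L = ωL = 6.55 Ω
X_C = 1/(ωC) = 15.1 Ω
Branch 1: Z₁ = R = 11.9 Ω
Branch 2 (series LC): Z₂ = j(X_L − X_C) = −j8.58 Ω
Parallel: Z = Z₁Z₂/(Z₁+Z₂), |Z| = 6.96 Ω, ∠Z = -54.2°

-54.2°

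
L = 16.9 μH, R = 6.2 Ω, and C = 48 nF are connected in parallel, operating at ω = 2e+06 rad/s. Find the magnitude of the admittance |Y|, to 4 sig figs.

X_L = ωL = 33.80 Ω
X_C = 1/(ωC) = 10.42 Ω
Parallel: admittances add. Y = 1/R + 1/(jωL) + jωC
Y = (0.1613 + j0.06641) S
|Y| = 0.1744 S → |Z| = 1/|Y| = 5.733 Ω, ∠Z = −∠Y = -22.38°

174.4 mS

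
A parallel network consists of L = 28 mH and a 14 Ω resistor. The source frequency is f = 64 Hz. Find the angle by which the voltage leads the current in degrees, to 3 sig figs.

ω = 2πf = 402.1 rad/s
X_L = ωL = 11.3 Ω
Parallel: admittances add. Y = 1/R + 1/(jωL)
Y = (0.0714 − j0.0888) S
|Y| = 0.114 S → |Z| = 1/|Y| = 8.77 Ω, ∠Z = −∠Y = 51.2°

51.2°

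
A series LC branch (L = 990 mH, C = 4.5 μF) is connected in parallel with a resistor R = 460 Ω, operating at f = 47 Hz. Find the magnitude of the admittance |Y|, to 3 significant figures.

3.07 mS

ω = 2πf = 295.3 rad/s
X_L = ωL = 292 Ω
X_C = 1/(ωC) = 753 Ω
Branch 1: Z₁ = R = 460 Ω
Branch 2 (series LC): Z₂ = j(X_L − X_C) = −j460 Ω
Parallel: Z = Z₁Z₂/(Z₁+Z₂), |Z| = 325 Ω, ∠Z = -45.0°
|Y| = 1/|Z| = 3.07 mS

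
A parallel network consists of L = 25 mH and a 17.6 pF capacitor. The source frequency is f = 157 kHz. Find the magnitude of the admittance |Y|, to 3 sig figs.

23.2 μS

ω = 2πf = 986500 rad/s
X_L = ωL = 24700 Ω
X_C = 1/(ωC) = 57600 Ω
Parallel: admittances add. Y = 1/(jωL) + jωC
Y = (0 − j2.32e-05) S
|Y| = 2.32e-05 S → |Z| = 1/|Y| = 43100 Ω, ∠Z = −∠Y = 90.0°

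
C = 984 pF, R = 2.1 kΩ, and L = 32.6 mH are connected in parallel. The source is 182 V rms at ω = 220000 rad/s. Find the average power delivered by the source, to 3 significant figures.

X_L = ωL = 7170 Ω
X_C = 1/(ωC) = 4620 Ω
Parallel: admittances add. Y = 1/R + 1/(jωL) + jωC
Y = (0.000476 + j7.7e-05) S
|Y| = 0.000482 S → |Z| = 1/|Y| = 2070 Ω, ∠Z = −∠Y = -9.19°
I = V/|Z| = 87.8 mA
P = VI cos φ = 182 × 0.0878 × cos(-9.19°) = 15.8 W

15.8 W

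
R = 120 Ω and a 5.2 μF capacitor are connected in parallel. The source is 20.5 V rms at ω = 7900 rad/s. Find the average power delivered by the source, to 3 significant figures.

3.50 W

X_C = 1/(ωC) = 24.3 Ω
Parallel: admittances add. Y = 1/R + jωC
Y = (0.00833 + j0.0411) S
|Y| = 0.0419 S → |Z| = 1/|Y| = 23.9 Ω, ∠Z = −∠Y = -78.5°
I = V/|Z| = 859 mA
P = VI cos φ = 20.5 × 0.859 × cos(-78.5°) = 3.50 W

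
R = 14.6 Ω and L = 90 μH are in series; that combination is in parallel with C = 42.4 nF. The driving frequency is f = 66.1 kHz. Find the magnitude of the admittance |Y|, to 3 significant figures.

10.7 mS

ω = 2πf = 415300 rad/s
X_L = ωL = 37.4 Ω
X_C = 1/(ωC) = 56.8 Ω
Branch 1 (R+jX_L): Z₁ = 14.6 + j37.4 Ω, |Z₁| = 40.1 Ω
Branch 2 (−jX_C): Z₂ = −j56.8 Ω
Parallel: Z = Z₁Z₂/(Z₁+Z₂), |Z| = 93.8 Ω, ∠Z = 31.7°
|Y| = 1/|Z| = 10.7 mS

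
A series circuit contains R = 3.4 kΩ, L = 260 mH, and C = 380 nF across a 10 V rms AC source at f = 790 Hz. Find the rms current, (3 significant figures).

ω = 2πf = 4964 rad/s
X_L = ωL = 1290 Ω
X_C = 1/(ωC) = 530 Ω
Net reactance X = X_L − X_C = 760 Ω
Z = 3400 + j760 Ω
|Z| = √(3400² + 760²) = 3480 Ω
I = V/|Z| = 10/3480 = 2.87 mA

2.87 mA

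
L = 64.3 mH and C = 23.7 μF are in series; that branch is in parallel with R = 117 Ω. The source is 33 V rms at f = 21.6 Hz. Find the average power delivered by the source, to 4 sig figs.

ω = 2πf = 135.7 rad/s
X_L = ωL = 8.727 Ω
X_C = 1/(ωC) = 310.9 Ω
Branch 1: Z₁ = R = 117.0 Ω
Branch 2 (series LC): Z₂ = j(X_L − X_C) = −j302.2 Ω
Parallel: Z = Z₁Z₂/(Z₁+Z₂), |Z| = 109.1 Ω, ∠Z = -21.17°
I = V/|Z| = 302.5 mA
P = VI cos φ = 33 × 0.3025 × cos(-21.17°) = 9.308 W

9.308 W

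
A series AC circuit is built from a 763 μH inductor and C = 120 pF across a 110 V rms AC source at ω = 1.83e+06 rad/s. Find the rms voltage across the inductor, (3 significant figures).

48.6 V

X_L = ωL = 1400 Ω
X_C = 1/(ωC) = 4550 Ω
Net reactance X = X_L − X_C = -3160 Ω
Z = − j3160 Ω
|Z| = √(0² + 3160²) = 3160 Ω
I = V/|Z| = 34.8 mA
V_L = I·|Z_L| = 0.0348 × 1400 = 48.6 V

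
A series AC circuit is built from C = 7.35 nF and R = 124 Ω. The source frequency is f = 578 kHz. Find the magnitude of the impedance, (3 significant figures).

130 Ω

ω = 2πf = 3.632e+06 rad/s
X_C = 1/(ωC) = 37.5 Ω
Z = 124 − j37.5 Ω
|Z| = √(124² + 37.5²) = 130 Ω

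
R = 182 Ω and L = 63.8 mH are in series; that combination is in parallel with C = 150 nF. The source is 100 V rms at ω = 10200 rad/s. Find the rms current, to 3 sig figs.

41.2 mA

X_L = ωL = 651 Ω
X_C = 1/(ωC) = 654 Ω
Branch 1 (R+jX_L): Z₁ = 182 + j651 Ω, |Z₁| = 676 Ω
Branch 2 (−jX_C): Z₂ = −j654 Ω
Parallel: Z = Z₁Z₂/(Z₁+Z₂), |Z| = 2430 Ω, ∠Z = -14.7°
I = V/|Z| = 100/2430 = 41.2 mA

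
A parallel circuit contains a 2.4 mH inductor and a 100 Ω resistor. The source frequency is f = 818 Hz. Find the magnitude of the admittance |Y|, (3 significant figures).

81.7 mS

ω = 2πf = 5140 rad/s
X_L = ωL = 12.3 Ω
Parallel: admittances add. Y = 1/R + 1/(jωL)
Y = (0.0100 − j0.0811) S
|Y| = 0.0817 S → |Z| = 1/|Y| = 12.2 Ω, ∠Z = −∠Y = 83.0°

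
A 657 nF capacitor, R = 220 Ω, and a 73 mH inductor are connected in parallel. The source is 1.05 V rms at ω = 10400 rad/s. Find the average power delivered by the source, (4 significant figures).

X_L = ωL = 759.2 Ω
X_C = 1/(ωC) = 146.4 Ω
Parallel: admittances add. Y = 1/R + 1/(jωL) + jωC
Y = (0.004545 + j0.005516) S
|Y| = 0.007147 S → |Z| = 1/|Y| = 139.9 Ω, ∠Z = −∠Y = -50.51°
I = V/|Z| = 7.505 mA
P = VI cos φ = 1.05 × 0.007505 × cos(-50.51°) = 5.011 mW

5.011 mW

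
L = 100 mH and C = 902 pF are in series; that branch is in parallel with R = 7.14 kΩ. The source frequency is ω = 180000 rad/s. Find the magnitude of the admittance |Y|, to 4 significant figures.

163.5 μS

X_L = ωL = 18000 Ω
X_C = 1/(ωC) = 6159 Ω
Branch 1: Z₁ = R = 7140 Ω
Branch 2 (series LC): Z₂ = j(X_L − X_C) = j11840 Ω
Parallel: Z = Z₁Z₂/(Z₁+Z₂), |Z| = 6114 Ω, ∠Z = 31.09°
|Y| = 1/|Z| = 163.5 μS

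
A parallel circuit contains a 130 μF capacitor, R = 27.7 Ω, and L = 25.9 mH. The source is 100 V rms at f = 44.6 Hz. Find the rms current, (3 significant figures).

ω = 2πf = 280.2 rad/s
X_L = ωL = 7.26 Ω
X_C = 1/(ωC) = 27.4 Ω
Parallel: admittances add. Y = 1/R + 1/(jωL) + jωC
Y = (0.0361 − j0.101) S
|Y| = 0.108 S → |Z| = 1/|Y| = 9.29 Ω, ∠Z = −∠Y = 70.4°
I = V/|Z| = 100/9.29 = 10.8 A

10.8 A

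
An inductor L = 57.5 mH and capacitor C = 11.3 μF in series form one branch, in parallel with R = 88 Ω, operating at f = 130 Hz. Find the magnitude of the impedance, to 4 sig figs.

50.34 Ω

ω = 2πf = 816.8 rad/s
X_L = ωL = 46.97 Ω
X_C = 1/(ωC) = 108.3 Ω
Branch 1: Z₁ = R = 88.00 Ω
Branch 2 (series LC): Z₂ = j(X_L − X_C) = −j61.38 Ω
Parallel: Z = Z₁Z₂/(Z₁+Z₂), |Z| = 50.34 Ω, ∠Z = -55.11°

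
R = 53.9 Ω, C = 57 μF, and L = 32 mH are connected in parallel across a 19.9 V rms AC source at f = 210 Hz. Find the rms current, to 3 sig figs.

1.09 A

ω = 2πf = 1319 rad/s
X_L = ωL = 42.2 Ω
X_C = 1/(ωC) = 13.3 Ω
Parallel: admittances add. Y = 1/R + 1/(jωL) + jωC
Y = (0.0186 + j0.0515) S
|Y| = 0.0548 S → |Z| = 1/|Y| = 18.3 Ω, ∠Z = −∠Y = -70.2°
I = V/|Z| = 19.9/18.3 = 1.09 A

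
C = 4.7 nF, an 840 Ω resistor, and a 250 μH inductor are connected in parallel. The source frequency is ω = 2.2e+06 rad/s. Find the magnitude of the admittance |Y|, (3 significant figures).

X_L = ωL = 550 Ω
X_C = 1/(ωC) = 96.7 Ω
Parallel: admittances add. Y = 1/R + 1/(jωL) + jωC
Y = (0.00119 + j0.00852) S
|Y| = 0.00860 S → |Z| = 1/|Y| = 116 Ω, ∠Z = −∠Y = -82.0°

8.60 mS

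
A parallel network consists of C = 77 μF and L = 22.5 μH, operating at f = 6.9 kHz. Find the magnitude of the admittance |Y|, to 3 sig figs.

ω = 2πf = 43350 rad/s
X_L = ωL = 0.975 Ω
X_C = 1/(ωC) = 0.300 Ω
Parallel: admittances add. Y = 1/(jωL) + jωC
Y = (0 + j2.31) S
|Y| = 2.31 S → |Z| = 1/|Y| = 0.432 Ω, ∠Z = −∠Y = -90.0°

2.31 S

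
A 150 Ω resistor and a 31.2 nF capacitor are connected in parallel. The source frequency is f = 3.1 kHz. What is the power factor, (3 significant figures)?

ω = 2πf = 19480 rad/s
X_C = 1/(ωC) = 1650 Ω
Parallel: admittances add. Y = 1/R + jωC
Y = (0.00667 + j0.000608) S
|Y| = 0.00669 S → |Z| = 1/|Y| = 149 Ω, ∠Z = −∠Y = -5.21°
cos φ = cos(-5.21°) = 0.996

0.996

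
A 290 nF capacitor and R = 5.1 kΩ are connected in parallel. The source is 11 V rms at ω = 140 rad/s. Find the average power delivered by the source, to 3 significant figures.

23.7 mW

X_C = 1/(ωC) = 24600 Ω
Parallel: admittances add. Y = 1/R + jωC
Y = (0.000196 + j4.06e-05) S
|Y| = 0.000200 S → |Z| = 1/|Y| = 4990 Ω, ∠Z = −∠Y = -11.7°
I = V/|Z| = 2.20 mA
P = VI cos φ = 11 × 0.00220 × cos(-11.7°) = 23.7 mW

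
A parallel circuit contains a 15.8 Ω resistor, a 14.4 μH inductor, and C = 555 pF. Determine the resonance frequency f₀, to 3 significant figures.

1.78 MHz

ω₀ = 1/√(LC) = 1/√(1.44e-05 × 5.55e-10) = 1.119e+07 rad/s
f₀ = ω₀/(2π) = 1.78 MHz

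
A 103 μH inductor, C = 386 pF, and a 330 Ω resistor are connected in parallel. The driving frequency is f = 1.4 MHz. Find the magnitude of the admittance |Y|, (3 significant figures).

3.80 mS

ω = 2πf = 8.796e+06 rad/s
X_L = ωL = 906 Ω
X_C = 1/(ωC) = 295 Ω
Parallel: admittances add. Y = 1/R + 1/(jωL) + jωC
Y = (0.00303 + j0.00229) S
|Y| = 0.00380 S → |Z| = 1/|Y| = 263 Ω, ∠Z = −∠Y = -37.1°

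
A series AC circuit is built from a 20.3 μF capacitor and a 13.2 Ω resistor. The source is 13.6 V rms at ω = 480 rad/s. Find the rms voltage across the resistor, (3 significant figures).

X_C = 1/(ωC) = 103 Ω
Z = 13.2 − j103 Ω
|Z| = √(13.2² + 103²) = 103 Ω
I = V/|Z| = 131 mA
V_R = I·|Z_R| = 0.131 × 13.2 = 1.73 V

1.73 V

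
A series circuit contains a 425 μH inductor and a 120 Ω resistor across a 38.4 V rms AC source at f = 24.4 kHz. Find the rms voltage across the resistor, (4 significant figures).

33.75 V

ω = 2πf = 153300 rad/s
X_L = ωL = 65.16 Ω
Z = 120.0 + j65.16 Ω
|Z| = √(120.0² + 65.16²) = 136.5 Ω
I = V/|Z| = 281.2 mA
V_R = I·|Z_R| = 0.2812 × 120.0 = 33.75 V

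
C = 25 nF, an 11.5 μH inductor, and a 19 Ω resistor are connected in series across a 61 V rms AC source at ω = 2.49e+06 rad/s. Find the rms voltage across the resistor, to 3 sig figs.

X_L = ωL = 28.6 Ω
X_C = 1/(ωC) = 16.1 Ω
Net reactance X = X_L − X_C = 12.6 Ω
Z = 19.0 + j12.6 Ω
|Z| = √(19.0² + 12.6²) = 22.8 Ω
I = V/|Z| = 2.68 A
V_R = I·|Z_R| = 2.68 × 19.0 = 50.9 V

50.9 V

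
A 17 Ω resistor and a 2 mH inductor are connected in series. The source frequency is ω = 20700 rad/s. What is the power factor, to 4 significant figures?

0.3799

X_L = ωL = 41.40 Ω
Z = 17.00 + j41.40 Ω
|Z| = √(17.00² + 41.40²) = 44.75 Ω
∠Z = arctan(41.40/17.00) = 67.68°
cos φ = cos(67.68°) = 0.3799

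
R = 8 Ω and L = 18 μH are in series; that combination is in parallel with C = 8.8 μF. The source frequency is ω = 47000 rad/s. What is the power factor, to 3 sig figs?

X_L = ωL = 0.846 Ω
X_C = 1/(ωC) = 2.42 Ω
Branch 1 (R+jX_L): Z₁ = 8.00 + j0.846 Ω, |Z₁| = 8.04 Ω
Branch 2 (−jX_C): Z₂ = −j2.42 Ω
Parallel: Z = Z₁Z₂/(Z₁+Z₂), |Z| = 2.39 Ω, ∠Z = -72.8°
cos φ = cos(-72.8°) = 0.295

0.295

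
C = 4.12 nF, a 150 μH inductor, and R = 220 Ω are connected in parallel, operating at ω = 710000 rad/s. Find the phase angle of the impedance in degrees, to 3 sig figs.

X_L = ωL = 106 Ω
X_C = 1/(ωC) = 342 Ω
Parallel: admittances add. Y = 1/R + 1/(jωL) + jωC
Y = (0.00455 − j0.00646) S
|Y| = 0.00790 S → |Z| = 1/|Y| = 127 Ω, ∠Z = −∠Y = 54.9°

54.9°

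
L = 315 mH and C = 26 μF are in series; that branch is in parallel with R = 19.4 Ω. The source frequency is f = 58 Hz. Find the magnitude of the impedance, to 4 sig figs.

ω = 2πf = 364.4 rad/s
X_L = ωL = 114.8 Ω
X_C = 1/(ωC) = 105.5 Ω
Branch 1: Z₁ = R = 19.40 Ω
Branch 2 (series LC): Z₂ = j(X_L − X_C) = j9.253 Ω
Parallel: Z = Z₁Z₂/(Z₁+Z₂), |Z| = 8.352 Ω, ∠Z = 64.50°

8.352 Ω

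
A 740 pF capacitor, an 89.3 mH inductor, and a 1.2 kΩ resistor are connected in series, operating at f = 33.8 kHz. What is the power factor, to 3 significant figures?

0.0948

ω = 2πf = 212400 rad/s
X_L = ωL = 19000 Ω
X_C = 1/(ωC) = 6360 Ω
Net reactance X = X_L − X_C = 12600 Ω
Z = 1200 + j12600 Ω
|Z| = √(1200² + 12600²) = 12700 Ω
∠Z = arctan(12600/1200) = 84.6°
cos φ = cos(84.6°) = 0.0948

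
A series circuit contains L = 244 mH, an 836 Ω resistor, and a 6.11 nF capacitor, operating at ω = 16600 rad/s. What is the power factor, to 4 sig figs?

0.1424

X_L = ωL = 4050 Ω
X_C = 1/(ωC) = 9859 Ω
Net reactance X = X_L − X_C = -5809 Ω
Z = 836.0 − j5809 Ω
|Z| = √(836.0² + 5809²) = 5869 Ω
∠Z = arctan(-5809/836.0) = -81.81°
cos φ = cos(-81.81°) = 0.1424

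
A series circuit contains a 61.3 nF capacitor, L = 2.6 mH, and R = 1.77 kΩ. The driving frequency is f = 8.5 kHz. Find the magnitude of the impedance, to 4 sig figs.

ω = 2πf = 53410 rad/s
X_L = ωL = 138.9 Ω
X_C = 1/(ωC) = 305.5 Ω
Net reactance X = X_L − X_C = -166.6 Ω
Z = 1770 − j166.6 Ω
|Z| = √(1770² + 166.6²) = 1778 Ω

1778 Ω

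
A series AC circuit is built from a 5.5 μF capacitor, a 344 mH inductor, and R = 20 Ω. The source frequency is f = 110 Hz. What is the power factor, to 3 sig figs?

ω = 2πf = 691.2 rad/s
X_L = ωL = 238 Ω
X_C = 1/(ωC) = 263 Ω
Net reactance X = X_L − X_C = -25.3 Ω
Z = 20.0 − j25.3 Ω
|Z| = √(20.0² + 25.3²) = 32.3 Ω
∠Z = arctan(-25.3/20.0) = -51.7°
cos φ = cos(-51.7°) = 0.620

0.620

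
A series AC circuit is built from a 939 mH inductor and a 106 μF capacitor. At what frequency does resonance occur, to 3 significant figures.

16.0 Hz

ω₀ = 1/√(LC) = 1/√(0.939 × 0.000106) = 100.2 rad/s
f₀ = ω₀/(2π) = 16.0 Hz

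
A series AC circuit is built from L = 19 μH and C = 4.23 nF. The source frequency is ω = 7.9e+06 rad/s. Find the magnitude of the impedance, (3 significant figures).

120 Ω

X_L = ωL = 150 Ω
X_C = 1/(ωC) = 29.9 Ω
Net reactance X = X_L − X_C = 120 Ω
Z = j120 Ω
|Z| = √(0² + 120²) = 120 Ω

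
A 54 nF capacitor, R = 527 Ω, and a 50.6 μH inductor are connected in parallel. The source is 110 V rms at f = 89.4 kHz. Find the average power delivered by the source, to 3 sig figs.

23.0 W

ω = 2πf = 561700 rad/s
X_L = ωL = 28.4 Ω
X_C = 1/(ωC) = 33.0 Ω
Parallel: admittances add. Y = 1/R + 1/(jωL) + jωC
Y = (0.00190 − j0.00485) S
|Y| = 0.00521 S → |Z| = 1/|Y| = 192 Ω, ∠Z = −∠Y = 68.6°
I = V/|Z| = 573 mA
P = VI cos φ = 110 × 0.573 × cos(68.6°) = 23.0 W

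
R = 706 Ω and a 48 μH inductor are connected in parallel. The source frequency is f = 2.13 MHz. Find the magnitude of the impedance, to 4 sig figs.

ω = 2πf = 1.338e+07 rad/s
X_L = ωL = 642.4 Ω
Parallel: admittances add. Y = 1/R + 1/(jωL)
Y = (0.001416 − j0.001557) S
|Y| = 0.002105 S → |Z| = 1/|Y| = 475.1 Ω, ∠Z = −∠Y = 47.70°

475.1 Ω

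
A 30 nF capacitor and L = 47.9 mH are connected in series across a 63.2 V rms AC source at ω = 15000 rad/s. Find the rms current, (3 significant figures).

X_L = ωL = 718 Ω
X_C = 1/(ωC) = 2220 Ω
Net reactance X = X_L − X_C = -1500 Ω
Z = − j1500 Ω
|Z| = √(0² + 1500²) = 1500 Ω
I = V/|Z| = 63.2/1500 = 42.0 mA

42.0 mA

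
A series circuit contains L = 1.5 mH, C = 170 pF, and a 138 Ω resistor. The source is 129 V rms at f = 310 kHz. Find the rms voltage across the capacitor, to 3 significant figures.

ω = 2πf = 1.948e+06 rad/s
X_L = ωL = 2920 Ω
X_C = 1/(ωC) = 3020 Ω
Net reactance X = X_L − X_C = -98.3 Ω
Z = 138 − j98.3 Ω
|Z| = √(138² + 98.3²) = 169 Ω
I = V/|Z| = 761 mA
V_C = I·|Z_C| = 0.761 × 3020 = 2300 V

2300 V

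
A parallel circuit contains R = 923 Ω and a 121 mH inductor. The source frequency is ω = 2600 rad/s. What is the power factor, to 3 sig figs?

X_L = ωL = 315 Ω
Parallel: admittances add. Y = 1/R + 1/(jωL)
Y = (0.00108 − j0.00318) S
|Y| = 0.00336 S → |Z| = 1/|Y| = 298 Ω, ∠Z = −∠Y = 71.2°
cos φ = cos(71.2°) = 0.323

0.323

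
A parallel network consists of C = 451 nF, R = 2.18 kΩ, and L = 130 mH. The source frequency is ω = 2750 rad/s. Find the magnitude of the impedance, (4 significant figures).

X_L = ωL = 357.5 Ω
X_C = 1/(ωC) = 806.3 Ω
Parallel: admittances add. Y = 1/R + 1/(jωL) + jωC
Y = (0.0004587 − j0.001557) S
|Y| = 0.001623 S → |Z| = 1/|Y| = 616.1 Ω, ∠Z = −∠Y = 73.58°

616.1 Ω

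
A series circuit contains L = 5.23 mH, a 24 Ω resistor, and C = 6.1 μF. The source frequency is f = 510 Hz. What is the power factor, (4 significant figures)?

0.5722

ω = 2πf = 3204 rad/s
X_L = ωL = 16.76 Ω
X_C = 1/(ωC) = 51.16 Ω
Net reactance X = X_L − X_C = -34.40 Ω
Z = 24.00 − j34.40 Ω
|Z| = √(24.00² + 34.40²) = 41.94 Ω
∠Z = arctan(-34.40/24.00) = -55.10°
cos φ = cos(-55.10°) = 0.5722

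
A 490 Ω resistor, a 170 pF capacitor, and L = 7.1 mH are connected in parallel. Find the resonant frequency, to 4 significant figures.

ω₀ = 1/√(LC) = 1/√(0.0071 × 1.7e-10) = 910200 rad/s
f₀ = ω₀/(2π) = 144.9 kHz

144.9 kHz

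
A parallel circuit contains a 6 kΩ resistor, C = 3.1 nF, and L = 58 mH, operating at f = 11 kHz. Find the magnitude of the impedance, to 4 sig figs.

ω = 2πf = 69120 rad/s
X_L = ωL = 4009 Ω
X_C = 1/(ωC) = 4667 Ω
Parallel: admittances add. Y = 1/R + 1/(jωL) + jωC
Y = (0.0001667 − j3.52e-05) S
|Y| = 0.0001703 S → |Z| = 1/|Y| = 5870 Ω, ∠Z = −∠Y = 11.93°

5870 Ω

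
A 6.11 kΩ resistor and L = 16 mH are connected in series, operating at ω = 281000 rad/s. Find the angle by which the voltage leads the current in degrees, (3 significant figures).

36.3°

X_L = ωL = 4500 Ω
Z = 6110 + j4500 Ω
|Z| = √(6110² + 4500²) = 7590 Ω
∠Z = arctan(4500/6110) = 36.3°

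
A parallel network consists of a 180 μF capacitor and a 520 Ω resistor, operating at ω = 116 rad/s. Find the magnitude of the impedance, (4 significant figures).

X_C = 1/(ωC) = 47.89 Ω
Parallel: admittances add. Y = 1/R + jωC
Y = (0.001923 + j0.02088) S
|Y| = 0.02097 S → |Z| = 1/|Y| = 47.69 Ω, ∠Z = −∠Y = -84.74°

47.69 Ω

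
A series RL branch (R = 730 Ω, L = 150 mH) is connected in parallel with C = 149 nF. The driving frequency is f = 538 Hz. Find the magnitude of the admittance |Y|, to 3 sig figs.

934 μS

ω = 2πf = 3380 rad/s
X_L = ωL = 507 Ω
X_C = 1/(ωC) = 1990 Ω
Branch 1 (R+jX_L): Z₁ = 730 + j507 Ω, |Z₁| = 889 Ω
Branch 2 (−jX_C): Z₂ = −j1990 Ω
Parallel: Z = Z₁Z₂/(Z₁+Z₂), |Z| = 1070 Ω, ∠Z = 8.50°
|Y| = 1/|Z| = 934 μS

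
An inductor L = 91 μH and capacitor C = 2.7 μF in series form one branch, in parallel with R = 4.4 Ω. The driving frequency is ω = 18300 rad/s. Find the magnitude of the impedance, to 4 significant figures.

X_L = ωL = 1.665 Ω
X_C = 1/(ωC) = 20.24 Ω
Branch 1: Z₁ = R = 4.400 Ω
Branch 2 (series LC): Z₂ = j(X_L − X_C) = −j18.57 Ω
Parallel: Z = Z₁Z₂/(Z₁+Z₂), |Z| = 4.282 Ω, ∠Z = -13.33°

4.282 Ω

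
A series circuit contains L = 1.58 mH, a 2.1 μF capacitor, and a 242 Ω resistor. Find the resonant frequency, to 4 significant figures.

ω₀ = 1/√(LC) = 1/√(0.00158 × 2.1e-06) = 17360 rad/s
f₀ = ω₀/(2π) = 2.763 kHz

2.763 kHz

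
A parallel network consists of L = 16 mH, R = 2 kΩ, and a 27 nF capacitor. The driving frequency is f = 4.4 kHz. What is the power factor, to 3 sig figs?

ω = 2πf = 27650 rad/s
X_L = ωL = 442 Ω
X_C = 1/(ωC) = 1340 Ω
Parallel: admittances add. Y = 1/R + 1/(jωL) + jωC
Y = (0.000500 − j0.00151) S
|Y| = 0.00159 S → |Z| = 1/|Y| = 627 Ω, ∠Z = −∠Y = 71.7°
cos φ = cos(71.7°) = 0.314

0.314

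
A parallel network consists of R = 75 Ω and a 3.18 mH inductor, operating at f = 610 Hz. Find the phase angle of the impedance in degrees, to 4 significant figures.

ω = 2πf = 3833 rad/s
X_L = ωL = 12.19 Ω
Parallel: admittances add. Y = 1/R + 1/(jωL)
Y = (0.01333 − j0.08205) S
|Y| = 0.08312 S → |Z| = 1/|Y| = 12.03 Ω, ∠Z = −∠Y = 80.77°

80.77°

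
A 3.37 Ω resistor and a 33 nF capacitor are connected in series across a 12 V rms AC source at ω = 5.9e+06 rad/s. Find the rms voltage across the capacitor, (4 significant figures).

10.03 V

X_C = 1/(ωC) = 5.136 Ω
Z = 3.370 − j5.136 Ω
|Z| = √(3.370² + 5.136²) = 6.143 Ω
I = V/|Z| = 1.953 A
V_C = I·|Z_C| = 1.953 × 5.136 = 10.03 V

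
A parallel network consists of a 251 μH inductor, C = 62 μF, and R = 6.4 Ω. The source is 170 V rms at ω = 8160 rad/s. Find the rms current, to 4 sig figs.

X_L = ωL = 2.048 Ω
X_C = 1/(ωC) = 1.977 Ω
Parallel: admittances add. Y = 1/R + 1/(jωL) + jωC
Y = (0.1562 + j0.01768) S
|Y| = 0.1572 S → |Z| = 1/|Y| = 6.359 Ω, ∠Z = −∠Y = -6.455°
I = V/|Z| = 170/6.359 = 26.73 A

26.73 A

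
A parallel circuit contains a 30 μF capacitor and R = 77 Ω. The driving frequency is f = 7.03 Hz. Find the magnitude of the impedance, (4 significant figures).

76.60 Ω

ω = 2πf = 44.17 rad/s
X_C = 1/(ωC) = 754.6 Ω
Parallel: admittances add. Y = 1/R + jωC
Y = (0.01299 + j0.001325) S
|Y| = 0.01305 S → |Z| = 1/|Y| = 76.60 Ω, ∠Z = −∠Y = -5.826°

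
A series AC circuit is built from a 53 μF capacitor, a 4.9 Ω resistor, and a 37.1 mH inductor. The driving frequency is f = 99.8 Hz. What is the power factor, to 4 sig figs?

0.5832

ω = 2πf = 627.1 rad/s
X_L = ωL = 23.26 Ω
X_C = 1/(ωC) = 30.09 Ω
Net reactance X = X_L − X_C = -6.825 Ω
Z = 4.900 − j6.825 Ω
|Z| = √(4.900² + 6.825²) = 8.402 Ω
∠Z = arctan(-6.825/4.900) = -54.33°
cos φ = cos(-54.33°) = 0.5832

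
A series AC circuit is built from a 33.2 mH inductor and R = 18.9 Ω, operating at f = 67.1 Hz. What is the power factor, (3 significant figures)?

ω = 2πf = 421.6 rad/s
X_L = ωL = 14.0 Ω
Z = 18.9 + j14.0 Ω
|Z| = √(18.9² + 14.0²) = 23.5 Ω
∠Z = arctan(14.0/18.9) = 36.5°
cos φ = cos(36.5°) = 0.804

0.804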